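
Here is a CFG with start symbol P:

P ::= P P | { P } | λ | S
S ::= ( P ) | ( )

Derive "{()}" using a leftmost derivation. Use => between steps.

P => {P}   [P ::= { P }]
{P} => {PP}   [P ::= P P]
{PP} => {SP}   [P ::= S]
{SP} => {(P)P}   [S ::= ( P )]
{(P)P} => {()P}   [P ::= λ]
{()P} => {()}   [P ::= λ]

P=>{P}=>{PP}=>{SP}=>{(P)P}=>{()P}=>{()}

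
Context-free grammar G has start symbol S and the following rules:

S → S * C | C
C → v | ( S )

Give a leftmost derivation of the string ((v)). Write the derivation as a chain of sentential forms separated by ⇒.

S ⇒ C   [S → C]
C ⇒ (S)   [C → ( S )]
(S) ⇒ (C)   [S → C]
(C) ⇒ ((S))   [C → ( S )]
((S)) ⇒ ((C))   [S → C]
((C)) ⇒ ((v))   [C → v]

S ⇒ C ⇒ (S) ⇒ (C) ⇒ ((S)) ⇒ ((C)) ⇒ ((v))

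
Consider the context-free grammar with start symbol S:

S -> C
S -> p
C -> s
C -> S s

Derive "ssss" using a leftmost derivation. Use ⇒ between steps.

S ⇒ C ⇒ Ss ⇒ Cs ⇒ Sss ⇒ Css ⇒ Ssss ⇒ Csss ⇒ ssss

S ⇒ C   [S -> C]
C ⇒ Ss   [C -> S s]
Ss ⇒ Cs   [S -> C]
Cs ⇒ Sss   [C -> S s]
Sss ⇒ Css   [S -> C]
Css ⇒ Ssss   [C -> S s]
Ssss ⇒ Csss   [S -> C]
Csss ⇒ ssss   [C -> s]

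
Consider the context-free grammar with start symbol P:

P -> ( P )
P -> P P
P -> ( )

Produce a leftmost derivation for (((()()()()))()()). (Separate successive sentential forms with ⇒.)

P ⇒ (P)   [P -> ( P )]
(P) ⇒ (PP)   [P -> P P]
(PP) ⇒ (PPP)   [P -> P P]
(PPP) ⇒ ((P)PP)   [P -> ( P )]
((P)PP) ⇒ (((P))PP)   [P -> ( P )]
(((P))PP) ⇒ (((PP))PP)   [P -> P P]
(((PP))PP) ⇒ (((PPP))PP)   [P -> P P]
(((PPP))PP) ⇒ (((PPPP))PP)   [P -> P P]
(((PPPP))PP) ⇒ (((()PPP))PP)   [P -> ( )]
(((()PPP))PP) ⇒ (((()()PP))PP)   [P -> ( )]
(((()()PP))PP) ⇒ (((()()()P))PP)   [P -> ( )]
(((()()()P))PP) ⇒ (((()()()()))PP)   [P -> ( )]
(((()()()()))PP) ⇒ (((()()()()))()P)   [P -> ( )]
(((()()()()))()P) ⇒ (((()()()()))()())   [P -> ( )]

P⇒(P)⇒(PP)⇒(PPP)⇒((P)PP)⇒(((P))PP)⇒(((PP))PP)⇒(((PPP))PP)⇒(((PPPP))PP)⇒(((()PPP))PP)⇒(((()()PP))PP)⇒(((()()()P))PP)⇒(((()()()()))PP)⇒(((()()()()))()P)⇒(((()()()()))()())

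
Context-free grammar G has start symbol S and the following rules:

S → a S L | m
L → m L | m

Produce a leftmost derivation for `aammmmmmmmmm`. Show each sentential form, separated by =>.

S => aSL   [S → a S L]
aSL => aaSLL   [S → a S L]
aaSLL => aamLL   [S → m]
aamLL => aammLL   [L → m L]
aammLL => aammmLL   [L → m L]
aammmLL => aammmmLL   [L → m L]
aammmmLL => aammmmmLL   [L → m L]
aammmmmLL => aammmmmmL   [L → m]
aammmmmmL => aammmmmmmL   [L → m L]
aammmmmmmL => aammmmmmmmL   [L → m L]
aammmmmmmmL => aammmmmmmmmL   [L → m L]
aammmmmmmmmL => aammmmmmmmmm   [L → m]

S => aSL => aaSLL => aamLL => aammLL => aammmLL => aammmmLL => aammmmmLL => aammmmmmL => aammmmmmmL => aammmmmmmmL => aammmmmmmmmL => aammmmmmmmmm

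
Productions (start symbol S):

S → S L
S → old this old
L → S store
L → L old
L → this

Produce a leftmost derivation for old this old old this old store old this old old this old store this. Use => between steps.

S => S L => S L L => S L L L => S L L L L => old this old L L L L => old this old L old L L L => old this old S store old L L L => old this old old this old store old L L L => old this old old this old store old L old L L => old this old old this old store old this old L L => old this old old this old store old this old S store L => old this old old this old store old this old old this old store L => old this old old this old store old this old old this old store this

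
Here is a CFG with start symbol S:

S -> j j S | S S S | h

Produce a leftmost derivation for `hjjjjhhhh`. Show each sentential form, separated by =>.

S => SSS => hSS => hjjSS => hjjjjSS => hjjjjSSSS => hjjjjhSSS => hjjjjhhSS => hjjjjhhhS => hjjjjhhhh

S => SSS   [S -> S S S]
SSS => hSS   [S -> h]
hSS => hjjSS   [S -> j j S]
hjjSS => hjjjjSS   [S -> j j S]
hjjjjSS => hjjjjSSSS   [S -> S S S]
hjjjjSSSS => hjjjjhSSS   [S -> h]
hjjjjhSSS => hjjjjhhSS   [S -> h]
hjjjjhhSS => hjjjjhhhS   [S -> h]
hjjjjhhhS => hjjjjhhhh   [S -> h]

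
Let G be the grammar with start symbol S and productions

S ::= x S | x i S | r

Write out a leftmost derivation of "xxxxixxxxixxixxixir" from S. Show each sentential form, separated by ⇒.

S ⇒ xS ⇒ xxS ⇒ xxxS ⇒ xxxxiS ⇒ xxxxixS ⇒ xxxxixxS ⇒ xxxxixxxS ⇒ xxxxixxxxiS ⇒ xxxxixxxxixS ⇒ xxxxixxxxixxiS ⇒ xxxxixxxxixxixS ⇒ xxxxixxxxixxixxiS ⇒ xxxxixxxxixxixxixiS ⇒ xxxxixxxxixxixxixir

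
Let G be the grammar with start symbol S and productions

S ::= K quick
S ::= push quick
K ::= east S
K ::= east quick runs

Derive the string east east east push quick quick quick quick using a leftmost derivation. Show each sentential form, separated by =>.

S => K quick => east S quick => east K quick quick => east east S quick quick => east east K quick quick quick => east east east S quick quick quick => east east east push quick quick quick quick

S => K quick   [S ::= K quick]
K quick => east S quick   [K ::= east S]
east S quick => east K quick quick   [S ::= K quick]
east K quick quick => east east S quick quick   [K ::= east S]
east east S quick quick => east east K quick quick quick   [S ::= K quick]
east east K quick quick quick => east east east S quick quick quick   [K ::= east S]
east east east S quick quick quick => east east east push quick quick quick quick   [S ::= push quick]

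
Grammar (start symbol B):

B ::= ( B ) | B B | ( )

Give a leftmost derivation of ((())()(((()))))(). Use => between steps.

B => BB => (B)B => (BB)B => (BBB)B => ((B)BB)B => ((())BB)B => ((())()B)B => ((())()(B))B => ((())()((B)))B => ((())()(((B))))B => ((())()(((()))))B => ((())()(((()))))()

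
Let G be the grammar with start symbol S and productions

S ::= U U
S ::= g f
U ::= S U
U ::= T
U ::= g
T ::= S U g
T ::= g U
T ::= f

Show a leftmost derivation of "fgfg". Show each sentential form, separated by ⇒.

S ⇒ UU   [S ::= U U]
UU ⇒ TU   [U ::= T]
TU ⇒ fU   [T ::= f]
fU ⇒ fSU   [U ::= S U]
fSU ⇒ fgfU   [S ::= g f]
fgfU ⇒ fgfg   [U ::= g]

S⇒UU⇒TU⇒fU⇒fSU⇒fgfU⇒fgfg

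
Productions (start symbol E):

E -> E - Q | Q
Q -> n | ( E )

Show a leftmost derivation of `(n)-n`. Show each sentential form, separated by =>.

E => E-Q => Q-Q => (E)-Q => (Q)-Q => (n)-Q => (n)-n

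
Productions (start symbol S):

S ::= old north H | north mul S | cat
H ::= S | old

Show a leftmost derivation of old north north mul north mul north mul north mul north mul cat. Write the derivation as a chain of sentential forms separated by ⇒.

S ⇒ old north H   [S ::= old north H]
old north H ⇒ old north S   [H ::= S]
old north S ⇒ old north north mul S   [S ::= north mul S]
old north north mul S ⇒ old north north mul north mul S   [S ::= north mul S]
old north north mul north mul S ⇒ old north north mul north mul north mul S   [S ::= north mul S]
old north north mul north mul north mul S ⇒ old north north mul north mul north mul north mul S   [S ::= north mul S]
old north north mul north mul north mul north mul S ⇒ old north north mul north mul north mul north mul north mul S   [S ::= north mul S]
old north north mul north mul north mul north mul north mul S ⇒ old north north mul north mul north mul north mul north mul cat   [S ::= cat]

S ⇒ old north H ⇒ old north S ⇒ old north north mul S ⇒ old north north mul north mul S ⇒ old north north mul north mul north mul S ⇒ old north north mul north mul north mul north mul S ⇒ old north north mul north mul north mul north mul north mul S ⇒ old north north mul north mul north mul north mul north mul cat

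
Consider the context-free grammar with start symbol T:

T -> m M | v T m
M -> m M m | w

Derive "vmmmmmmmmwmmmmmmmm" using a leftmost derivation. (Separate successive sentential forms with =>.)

T => vTm   [T -> v T m]
vTm => vmMm   [T -> m M]
vmMm => vmmMmm   [M -> m M m]
vmmMmm => vmmmMmmm   [M -> m M m]
vmmmMmmm => vmmmmMmmmm   [M -> m M m]
vmmmmMmmmm => vmmmmmMmmmmm   [M -> m M m]
vmmmmmMmmmmm => vmmmmmmMmmmmmm   [M -> m M m]
vmmmmmmMmmmmmm => vmmmmmmmMmmmmmmm   [M -> m M m]
vmmmmmmmMmmmmmmm => vmmmmmmmmMmmmmmmmm   [M -> m M m]
vmmmmmmmmMmmmmmmmm => vmmmmmmmmwmmmmmmmm   [M -> w]

T => vTm => vmMm => vmmMmm => vmmmMmmm => vmmmmMmmmm => vmmmmmMmmmmm => vmmmmmmMmmmmmm => vmmmmmmmMmmmmmmm => vmmmmmmmmMmmmmmmmm => vmmmmmmmmwmmmmmmmm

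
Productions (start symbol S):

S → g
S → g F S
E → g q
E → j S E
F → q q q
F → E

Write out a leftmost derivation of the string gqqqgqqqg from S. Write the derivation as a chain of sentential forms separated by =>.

S=>gFS=>gqqqS=>gqqqgFS=>gqqqgqqqS=>gqqqgqqqg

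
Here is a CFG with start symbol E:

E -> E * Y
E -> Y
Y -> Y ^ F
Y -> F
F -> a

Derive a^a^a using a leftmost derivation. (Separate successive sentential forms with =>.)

E => Y => Y^F => Y^F^F => F^F^F => a^F^F => a^a^F => a^a^a

E => Y   [E -> Y]
Y => Y^F   [Y -> Y ^ F]
Y^F => Y^F^F   [Y -> Y ^ F]
Y^F^F => F^F^F   [Y -> F]
F^F^F => a^F^F   [F -> a]
a^F^F => a^a^F   [F -> a]
a^a^F => a^a^a   [F -> a]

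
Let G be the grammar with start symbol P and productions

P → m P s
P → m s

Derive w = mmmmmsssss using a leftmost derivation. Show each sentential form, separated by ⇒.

P⇒mPs⇒mmPss⇒mmmPsss⇒mmmmPssss⇒mmmmmsssss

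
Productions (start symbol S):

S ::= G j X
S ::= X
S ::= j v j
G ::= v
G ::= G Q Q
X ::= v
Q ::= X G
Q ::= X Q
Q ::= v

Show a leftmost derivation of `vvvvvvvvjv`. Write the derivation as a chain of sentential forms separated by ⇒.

S⇒GjX⇒GQQjX⇒GQQQQjX⇒GQQQQQQjX⇒vQQQQQQjX⇒vXGQQQQQjX⇒vvGQQQQQjX⇒vvvQQQQQjX⇒vvvvQQQQjX⇒vvvvvQQQjX⇒vvvvvvQQjX⇒vvvvvvvQjX⇒vvvvvvvvjX⇒vvvvvvvvjv

S ⇒ GjX   [S ::= G j X]
GjX ⇒ GQQjX   [G ::= G Q Q]
GQQjX ⇒ GQQQQjX   [G ::= G Q Q]
GQQQQjX ⇒ GQQQQQQjX   [G ::= G Q Q]
GQQQQQQjX ⇒ vQQQQQQjX   [G ::= v]
vQQQQQQjX ⇒ vXGQQQQQjX   [Q ::= X G]
vXGQQQQQjX ⇒ vvGQQQQQjX   [X ::= v]
vvGQQQQQjX ⇒ vvvQQQQQjX   [G ::= v]
vvvQQQQQjX ⇒ vvvvQQQQjX   [Q ::= v]
vvvvQQQQjX ⇒ vvvvvQQQjX   [Q ::= v]
vvvvvQQQjX ⇒ vvvvvvQQjX   [Q ::= v]
vvvvvvQQjX ⇒ vvvvvvvQjX   [Q ::= v]
vvvvvvvQjX ⇒ vvvvvvvvjX   [Q ::= v]
vvvvvvvvjX ⇒ vvvvvvvvjv   [X ::= v]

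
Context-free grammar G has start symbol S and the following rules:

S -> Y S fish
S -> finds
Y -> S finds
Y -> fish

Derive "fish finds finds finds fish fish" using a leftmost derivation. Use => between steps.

S => Y S fish   [S -> Y S fish]
Y S fish => fish S fish   [Y -> fish]
fish S fish => fish Y S fish fish   [S -> Y S fish]
fish Y S fish fish => fish S finds S fish fish   [Y -> S finds]
fish S finds S fish fish => fish finds finds S fish fish   [S -> finds]
fish finds finds S fish fish => fish finds finds finds fish fish   [S -> finds]

S => Y S fish => fish S fish => fish Y S fish fish => fish S finds S fish fish => fish finds finds S fish fish => fish finds finds finds fish fish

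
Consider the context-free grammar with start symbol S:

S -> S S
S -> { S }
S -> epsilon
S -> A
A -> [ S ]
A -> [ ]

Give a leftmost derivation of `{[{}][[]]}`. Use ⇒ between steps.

S ⇒ {S}   [S -> { S }]
{S} ⇒ {SS}   [S -> S S]
{SS} ⇒ {AS}   [S -> A]
{AS} ⇒ {[S]S}   [A -> [ S ]]
{[S]S} ⇒ {[{S}]S}   [S -> { S }]
{[{S}]S} ⇒ {[{}]S}   [S -> epsilon]
{[{}]S} ⇒ {[{}]SS}   [S -> S S]
{[{}]SS} ⇒ {[{}]AS}   [S -> A]
{[{}]AS} ⇒ {[{}][S]S}   [A -> [ S ]]
{[{}][S]S} ⇒ {[{}][A]S}   [S -> A]
{[{}][A]S} ⇒ {[{}][[]]S}   [A -> [ ]]
{[{}][[]]S} ⇒ {[{}][[]]}   [S -> epsilon]

S ⇒ {S} ⇒ {SS} ⇒ {AS} ⇒ {[S]S} ⇒ {[{S}]S} ⇒ {[{}]S} ⇒ {[{}]SS} ⇒ {[{}]AS} ⇒ {[{}][S]S} ⇒ {[{}][A]S} ⇒ {[{}][[]]S} ⇒ {[{}][[]]}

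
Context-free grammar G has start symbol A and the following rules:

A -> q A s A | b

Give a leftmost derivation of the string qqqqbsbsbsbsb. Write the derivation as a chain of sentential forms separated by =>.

A=>qAsA=>qqAsAsA=>qqqAsAsAsA=>qqqqAsAsAsAsA=>qqqqbsAsAsAsA=>qqqqbsbsAsAsA=>qqqqbsbsbsAsA=>qqqqbsbsbsbsA=>qqqqbsbsbsbsb

A => qAsA   [A -> q A s A]
qAsA => qqAsAsA   [A -> q A s A]
qqAsAsA => qqqAsAsAsA   [A -> q A s A]
qqqAsAsAsA => qqqqAsAsAsAsA   [A -> q A s A]
qqqqAsAsAsAsA => qqqqbsAsAsAsA   [A -> b]
qqqqbsAsAsAsA => qqqqbsbsAsAsA   [A -> b]
qqqqbsbsAsAsA => qqqqbsbsbsAsA   [A -> b]
qqqqbsbsbsAsA => qqqqbsbsbsbsA   [A -> b]
qqqqbsbsbsbsA => qqqqbsbsbsbsb   [A -> b]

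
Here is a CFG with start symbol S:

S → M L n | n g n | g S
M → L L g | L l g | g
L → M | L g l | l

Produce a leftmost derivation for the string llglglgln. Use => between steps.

S=>MLn=>LLgLn=>MLgLn=>LLgLgLn=>MLgLgLn=>LlgLgLgLn=>llgLgLgLn=>llglgLgLn=>llglglgLn=>llglglgln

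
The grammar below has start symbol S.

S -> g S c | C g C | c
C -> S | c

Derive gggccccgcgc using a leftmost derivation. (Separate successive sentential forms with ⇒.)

S⇒CgC⇒SgC⇒CgCgC⇒SgCgC⇒gScgCgC⇒ggSccgCgC⇒gggScccgCgC⇒gggccccgCgC⇒gggccccgcgC⇒gggccccgcgc

S ⇒ CgC   [S -> C g C]
CgC ⇒ SgC   [C -> S]
SgC ⇒ CgCgC   [S -> C g C]
CgCgC ⇒ SgCgC   [C -> S]
SgCgC ⇒ gScgCgC   [S -> g S c]
gScgCgC ⇒ ggSccgCgC   [S -> g S c]
ggSccgCgC ⇒ gggScccgCgC   [S -> g S c]
gggScccgCgC ⇒ gggccccgCgC   [S -> c]
gggccccgCgC ⇒ gggccccgcgC   [C -> c]
gggccccgcgC ⇒ gggccccgcgc   [C -> c]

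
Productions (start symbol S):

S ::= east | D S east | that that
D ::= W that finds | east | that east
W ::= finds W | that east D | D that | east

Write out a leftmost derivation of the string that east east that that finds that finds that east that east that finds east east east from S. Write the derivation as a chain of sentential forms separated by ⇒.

S ⇒ D S east ⇒ W that finds S east ⇒ that east D that finds S east ⇒ that east W that finds that finds S east ⇒ that east D that that finds that finds S east ⇒ that east east that that finds that finds S east ⇒ that east east that that finds that finds D S east east ⇒ that east east that that finds that finds W that finds S east east ⇒ that east east that that finds that finds that east D that finds S east east ⇒ that east east that that finds that finds that east that east that finds S east east ⇒ that east east that that finds that finds that east that east that finds east east east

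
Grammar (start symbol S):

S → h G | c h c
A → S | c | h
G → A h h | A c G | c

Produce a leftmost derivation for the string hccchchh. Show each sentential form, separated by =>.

S=>hG=>hAcG=>hccG=>hccAhh=>hccShh=>hccchchh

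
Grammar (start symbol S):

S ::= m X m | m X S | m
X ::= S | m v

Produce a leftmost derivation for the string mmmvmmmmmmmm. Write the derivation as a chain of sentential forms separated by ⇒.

S ⇒ mXm ⇒ mSm ⇒ mmXSm ⇒ mmmvSm ⇒ mmmvmXSm ⇒ mmmvmSSm ⇒ mmmvmmXSSm ⇒ mmmvmmSSSm ⇒ mmmvmmmXSSSm ⇒ mmmvmmmSSSSm ⇒ mmmvmmmmSSSm ⇒ mmmvmmmmmSSm ⇒ mmmvmmmmmmSm ⇒ mmmvmmmmmmmm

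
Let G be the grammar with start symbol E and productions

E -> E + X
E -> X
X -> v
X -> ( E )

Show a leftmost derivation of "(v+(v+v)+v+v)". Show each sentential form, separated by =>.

E => X   [E -> X]
X => (E)   [X -> ( E )]
(E) => (E+X)   [E -> E + X]
(E+X) => (E+X+X)   [E -> E + X]
(E+X+X) => (E+X+X+X)   [E -> E + X]
(E+X+X+X) => (X+X+X+X)   [E -> X]
(X+X+X+X) => (v+X+X+X)   [X -> v]
(v+X+X+X) => (v+(E)+X+X)   [X -> ( E )]
(v+(E)+X+X) => (v+(E+X)+X+X)   [E -> E + X]
(v+(E+X)+X+X) => (v+(X+X)+X+X)   [E -> X]
(v+(X+X)+X+X) => (v+(v+X)+X+X)   [X -> v]
(v+(v+X)+X+X) => (v+(v+v)+X+X)   [X -> v]
(v+(v+v)+X+X) => (v+(v+v)+v+X)   [X -> v]
(v+(v+v)+v+X) => (v+(v+v)+v+v)   [X -> v]

E=>X=>(E)=>(E+X)=>(E+X+X)=>(E+X+X+X)=>(X+X+X+X)=>(v+X+X+X)=>(v+(E)+X+X)=>(v+(E+X)+X+X)=>(v+(X+X)+X+X)=>(v+(v+X)+X+X)=>(v+(v+v)+X+X)=>(v+(v+v)+v+X)=>(v+(v+v)+v+v)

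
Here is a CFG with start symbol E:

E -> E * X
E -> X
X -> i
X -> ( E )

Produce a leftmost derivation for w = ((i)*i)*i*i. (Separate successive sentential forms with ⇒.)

E ⇒ E*X   [E -> E * X]
E*X ⇒ E*X*X   [E -> E * X]
E*X*X ⇒ X*X*X   [E -> X]
X*X*X ⇒ (E)*X*X   [X -> ( E )]
(E)*X*X ⇒ (E*X)*X*X   [E -> E * X]
(E*X)*X*X ⇒ (X*X)*X*X   [E -> X]
(X*X)*X*X ⇒ ((E)*X)*X*X   [X -> ( E )]
((E)*X)*X*X ⇒ ((X)*X)*X*X   [E -> X]
((X)*X)*X*X ⇒ ((i)*X)*X*X   [X -> i]
((i)*X)*X*X ⇒ ((i)*i)*X*X   [X -> i]
((i)*i)*X*X ⇒ ((i)*i)*i*X   [X -> i]
((i)*i)*i*X ⇒ ((i)*i)*i*i   [X -> i]

E⇒E*X⇒E*X*X⇒X*X*X⇒(E)*X*X⇒(E*X)*X*X⇒(X*X)*X*X⇒((E)*X)*X*X⇒((X)*X)*X*X⇒((i)*X)*X*X⇒((i)*i)*X*X⇒((i)*i)*i*X⇒((i)*i)*i*i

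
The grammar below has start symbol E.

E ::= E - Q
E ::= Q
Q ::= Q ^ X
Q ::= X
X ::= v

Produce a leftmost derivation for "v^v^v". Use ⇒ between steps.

E ⇒ Q ⇒ Q^X ⇒ Q^X^X ⇒ X^X^X ⇒ v^X^X ⇒ v^v^X ⇒ v^v^v

E ⇒ Q   [E ::= Q]
Q ⇒ Q^X   [Q ::= Q ^ X]
Q^X ⇒ Q^X^X   [Q ::= Q ^ X]
Q^X^X ⇒ X^X^X   [Q ::= X]
X^X^X ⇒ v^X^X   [X ::= v]
v^X^X ⇒ v^v^X   [X ::= v]
v^v^X ⇒ v^v^v   [X ::= v]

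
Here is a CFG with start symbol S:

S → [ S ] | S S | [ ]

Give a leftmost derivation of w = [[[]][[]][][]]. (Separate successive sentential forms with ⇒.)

S⇒[S]⇒[SS]⇒[SSS]⇒[[S]SS]⇒[[[]]SS]⇒[[[]][S]S]⇒[[[]][[]]S]⇒[[[]][[]]SS]⇒[[[]][[]][]S]⇒[[[]][[]][][]]

S ⇒ [S]   [S → [ S ]]
[S] ⇒ [SS]   [S → S S]
[SS] ⇒ [SSS]   [S → S S]
[SSS] ⇒ [[S]SS]   [S → [ S ]]
[[S]SS] ⇒ [[[]]SS]   [S → [ ]]
[[[]]SS] ⇒ [[[]][S]S]   [S → [ S ]]
[[[]][S]S] ⇒ [[[]][[]]S]   [S → [ ]]
[[[]][[]]S] ⇒ [[[]][[]]SS]   [S → S S]
[[[]][[]]SS] ⇒ [[[]][[]][]S]   [S → [ ]]
[[[]][[]][]S] ⇒ [[[]][[]][][]]   [S → [ ]]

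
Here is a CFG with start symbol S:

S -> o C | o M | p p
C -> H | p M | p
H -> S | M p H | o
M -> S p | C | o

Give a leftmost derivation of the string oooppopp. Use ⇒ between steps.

S ⇒ oM ⇒ oSp ⇒ ooMp ⇒ ooSpp ⇒ oooCpp ⇒ ooopMpp ⇒ ooopCpp ⇒ oooppMpp ⇒ oooppopp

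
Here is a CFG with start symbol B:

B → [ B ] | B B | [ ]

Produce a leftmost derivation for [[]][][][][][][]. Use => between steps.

B => BB => BBB => BBBB => BBBBB => [B]BBBB => [[]]BBBB => [[]][]BBB => [[]][]BBBB => [[]][]BBBBB => [[]][][]BBBB => [[]][][][]BBB => [[]][][][][]BB => [[]][][][][][]B => [[]][][][][][][]

B => BB   [B → B B]
BB => BBB   [B → B B]
BBB => BBBB   [B → B B]
BBBB => BBBBB   [B → B B]
BBBBB => [B]BBBB   [B → [ B ]]
[B]BBBB => [[]]BBBB   [B → [ ]]
[[]]BBBB => [[]][]BBB   [B → [ ]]
[[]][]BBB => [[]][]BBBB   [B → B B]
[[]][]BBBB => [[]][]BBBBB   [B → B B]
[[]][]BBBBB => [[]][][]BBBB   [B → [ ]]
[[]][][]BBBB => [[]][][][]BBB   [B → [ ]]
[[]][][][]BBB => [[]][][][][]BB   [B → [ ]]
[[]][][][][]BB => [[]][][][][][]B   [B → [ ]]
[[]][][][][][]B => [[]][][][][][][]   [B → [ ]]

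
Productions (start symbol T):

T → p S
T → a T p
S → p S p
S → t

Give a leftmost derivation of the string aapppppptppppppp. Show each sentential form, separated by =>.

T => aTp => aaTpp => aapSpp => aappSppp => aapppSpppp => aappppSppppp => aapppppSpppppp => aappppppSppppppp => aapppppptppppppp

T => aTp   [T → a T p]
aTp => aaTpp   [T → a T p]
aaTpp => aapSpp   [T → p S]
aapSpp => aappSppp   [S → p S p]
aappSppp => aapppSpppp   [S → p S p]
aapppSpppp => aappppSppppp   [S → p S p]
aappppSppppp => aapppppSpppppp   [S → p S p]
aapppppSpppppp => aappppppSppppppp   [S → p S p]
aappppppSppppppp => aapppppptppppppp   [S → t]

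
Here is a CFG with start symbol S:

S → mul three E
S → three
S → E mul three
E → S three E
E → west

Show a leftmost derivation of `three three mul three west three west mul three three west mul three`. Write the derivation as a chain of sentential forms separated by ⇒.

S ⇒ E mul three   [S → E mul three]
E mul three ⇒ S three E mul three   [E → S three E]
S three E mul three ⇒ three three E mul three   [S → three]
three three E mul three ⇒ three three S three E mul three   [E → S three E]
three three S three E mul three ⇒ three three E mul three three E mul three   [S → E mul three]
three three E mul three three E mul three ⇒ three three S three E mul three three E mul three   [E → S three E]
three three S three E mul three three E mul three ⇒ three three mul three E three E mul three three E mul three   [S → mul three E]
three three mul three E three E mul three three E mul three ⇒ three three mul three west three E mul three three E mul three   [E → west]
three three mul three west three E mul three three E mul three ⇒ three three mul three west three west mul three three E mul three   [E → west]
three three mul three west three west mul three three E mul three ⇒ three three mul three west three west mul three three west mul three   [E → west]

S ⇒ E mul three ⇒ S three E mul three ⇒ three three E mul three ⇒ three three S three E mul three ⇒ three three E mul three three E mul three ⇒ three three S three E mul three three E mul three ⇒ three three mul three E three E mul three three E mul three ⇒ three three mul three west three E mul three three E mul three ⇒ three three mul three west three west mul three three E mul three ⇒ three three mul three west three west mul three three west mul three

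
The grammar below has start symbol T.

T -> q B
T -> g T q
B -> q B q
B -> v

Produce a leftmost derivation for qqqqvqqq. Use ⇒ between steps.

T⇒qB⇒qqBq⇒qqqBqq⇒qqqqBqqq⇒qqqqvqqq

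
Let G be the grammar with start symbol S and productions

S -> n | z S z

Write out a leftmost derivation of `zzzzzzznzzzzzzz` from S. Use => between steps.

S => zSz => zzSzz => zzzSzzz => zzzzSzzzz => zzzzzSzzzzz => zzzzzzSzzzzzz => zzzzzzzSzzzzzzz => zzzzzzznzzzzzzz

S => zSz   [S -> z S z]
zSz => zzSzz   [S -> z S z]
zzSzz => zzzSzzz   [S -> z S z]
zzzSzzz => zzzzSzzzz   [S -> z S z]
zzzzSzzzz => zzzzzSzzzzz   [S -> z S z]
zzzzzSzzzzz => zzzzzzSzzzzzz   [S -> z S z]
zzzzzzSzzzzzz => zzzzzzzSzzzzzzz   [S -> z S z]
zzzzzzzSzzzzzzz => zzzzzzznzzzzzzz   [S -> n]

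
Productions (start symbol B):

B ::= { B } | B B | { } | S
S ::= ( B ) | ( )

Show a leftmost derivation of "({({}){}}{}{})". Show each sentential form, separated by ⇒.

B ⇒ S   [B ::= S]
S ⇒ (B)   [S ::= ( B )]
(B) ⇒ (BB)   [B ::= B B]
(BB) ⇒ (BBB)   [B ::= B B]
(BBB) ⇒ ({B}BB)   [B ::= { B }]
({B}BB) ⇒ ({BB}BB)   [B ::= B B]
({BB}BB) ⇒ ({SB}BB)   [B ::= S]
({SB}BB) ⇒ ({(B)B}BB)   [S ::= ( B )]
({(B)B}BB) ⇒ ({({})B}BB)   [B ::= { }]
({({})B}BB) ⇒ ({({}){}}BB)   [B ::= { }]
({({}){}}BB) ⇒ ({({}){}}{}B)   [B ::= { }]
({({}){}}{}B) ⇒ ({({}){}}{}{})   [B ::= { }]

B ⇒ S ⇒ (B) ⇒ (BB) ⇒ (BBB) ⇒ ({B}BB) ⇒ ({BB}BB) ⇒ ({SB}BB) ⇒ ({(B)B}BB) ⇒ ({({})B}BB) ⇒ ({({}){}}BB) ⇒ ({({}){}}{}B) ⇒ ({({}){}}{}{})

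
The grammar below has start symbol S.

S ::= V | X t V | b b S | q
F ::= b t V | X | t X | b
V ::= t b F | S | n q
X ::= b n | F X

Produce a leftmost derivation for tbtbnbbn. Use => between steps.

S => V => tbF => tbX => tbFX => tbtXX => tbtbnX => tbtbnFX => tbtbnbX => tbtbnbbn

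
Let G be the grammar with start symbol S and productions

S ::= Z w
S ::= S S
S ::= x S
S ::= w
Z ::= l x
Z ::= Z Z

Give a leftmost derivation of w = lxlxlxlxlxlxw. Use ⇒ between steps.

S⇒Zw⇒ZZw⇒ZZZw⇒ZZZZw⇒ZZZZZw⇒ZZZZZZw⇒lxZZZZZw⇒lxlxZZZZw⇒lxlxlxZZZw⇒lxlxlxlxZZw⇒lxlxlxlxlxZw⇒lxlxlxlxlxlxw

S ⇒ Zw   [S ::= Z w]
Zw ⇒ ZZw   [Z ::= Z Z]
ZZw ⇒ ZZZw   [Z ::= Z Z]
ZZZw ⇒ ZZZZw   [Z ::= Z Z]
ZZZZw ⇒ ZZZZZw   [Z ::= Z Z]
ZZZZZw ⇒ ZZZZZZw   [Z ::= Z Z]
ZZZZZZw ⇒ lxZZZZZw   [Z ::= l x]
lxZZZZZw ⇒ lxlxZZZZw   [Z ::= l x]
lxlxZZZZw ⇒ lxlxlxZZZw   [Z ::= l x]
lxlxlxZZZw ⇒ lxlxlxlxZZw   [Z ::= l x]
lxlxlxlxZZw ⇒ lxlxlxlxlxZw   [Z ::= l x]
lxlxlxlxlxZw ⇒ lxlxlxlxlxlxw   [Z ::= l x]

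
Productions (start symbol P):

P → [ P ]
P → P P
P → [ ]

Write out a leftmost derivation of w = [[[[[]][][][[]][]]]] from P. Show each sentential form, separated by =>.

P => [P] => [[P]] => [[[P]]] => [[[PP]]] => [[[PPP]]] => [[[[P]PP]]] => [[[[[]]PP]]] => [[[[[]]PPP]]] => [[[[[]]PPPP]]] => [[[[[]][]PPP]]] => [[[[[]][][]PP]]] => [[[[[]][][][P]P]]] => [[[[[]][][][[]]P]]] => [[[[[]][][][[]][]]]]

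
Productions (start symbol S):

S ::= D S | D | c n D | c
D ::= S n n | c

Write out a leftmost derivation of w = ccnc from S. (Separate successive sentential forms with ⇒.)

S⇒DS⇒cS⇒ccnD⇒ccnc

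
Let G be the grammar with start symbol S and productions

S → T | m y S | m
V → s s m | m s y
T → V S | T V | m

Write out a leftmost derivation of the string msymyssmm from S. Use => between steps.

S=>T=>VS=>msyS=>msymyS=>msymyT=>msymyVS=>msymyssmS=>msymyssmT=>msymyssmm

S => T   [S → T]
T => VS   [T → V S]
VS => msyS   [V → m s y]
msyS => msymyS   [S → m y S]
msymyS => msymyT   [S → T]
msymyT => msymyVS   [T → V S]
msymyVS => msymyssmS   [V → s s m]
msymyssmS => msymyssmT   [S → T]
msymyssmT => msymyssmm   [T → m]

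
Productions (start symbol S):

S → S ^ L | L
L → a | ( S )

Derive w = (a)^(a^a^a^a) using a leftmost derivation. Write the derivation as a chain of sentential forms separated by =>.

S=>S^L=>L^L=>(S)^L=>(L)^L=>(a)^L=>(a)^(S)=>(a)^(S^L)=>(a)^(S^L^L)=>(a)^(S^L^L^L)=>(a)^(L^L^L^L)=>(a)^(a^L^L^L)=>(a)^(a^a^L^L)=>(a)^(a^a^a^L)=>(a)^(a^a^a^a)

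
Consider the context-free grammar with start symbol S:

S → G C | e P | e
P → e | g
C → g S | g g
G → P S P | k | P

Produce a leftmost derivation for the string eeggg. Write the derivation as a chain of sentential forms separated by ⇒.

S ⇒ GC ⇒ PSPC ⇒ eSPC ⇒ eePC ⇒ eegC ⇒ eeggg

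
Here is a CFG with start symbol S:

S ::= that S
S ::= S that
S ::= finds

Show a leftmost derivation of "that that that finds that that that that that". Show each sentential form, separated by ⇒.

S ⇒ S that ⇒ S that that ⇒ that S that that ⇒ that that S that that ⇒ that that that S that that ⇒ that that that S that that that ⇒ that that that S that that that that ⇒ that that that S that that that that that ⇒ that that that finds that that that that that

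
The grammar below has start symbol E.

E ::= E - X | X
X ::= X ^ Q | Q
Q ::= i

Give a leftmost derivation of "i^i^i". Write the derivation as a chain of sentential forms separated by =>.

E => X   [E ::= X]
X => X^Q   [X ::= X ^ Q]
X^Q => X^Q^Q   [X ::= X ^ Q]
X^Q^Q => Q^Q^Q   [X ::= Q]
Q^Q^Q => i^Q^Q   [Q ::= i]
i^Q^Q => i^i^Q   [Q ::= i]
i^i^Q => i^i^i   [Q ::= i]

E => X => X^Q => X^Q^Q => Q^Q^Q => i^Q^Q => i^i^Q => i^i^i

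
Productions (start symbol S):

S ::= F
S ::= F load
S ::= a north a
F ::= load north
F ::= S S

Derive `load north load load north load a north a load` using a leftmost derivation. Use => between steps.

S => F load => S S load => F load S load => S S load S load => F load S load S load => load north load S load S load => load north load F load S load => load north load load north load S load => load north load load north load a north a load

S => F load   [S ::= F load]
F load => S S load   [F ::= S S]
S S load => F load S load   [S ::= F load]
F load S load => S S load S load   [F ::= S S]
S S load S load => F load S load S load   [S ::= F load]
F load S load S load => load north load S load S load   [F ::= load north]
load north load S load S load => load north load F load S load   [S ::= F]
load north load F load S load => load north load load north load S load   [F ::= load north]
load north load load north load S load => load north load load north load a north a load   [S ::= a north a]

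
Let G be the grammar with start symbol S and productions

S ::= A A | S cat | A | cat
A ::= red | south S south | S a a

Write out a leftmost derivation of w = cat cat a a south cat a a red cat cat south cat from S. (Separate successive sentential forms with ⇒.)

S ⇒ S cat ⇒ A A cat ⇒ S a a A cat ⇒ S cat a a A cat ⇒ cat cat a a A cat ⇒ cat cat a a south S south cat ⇒ cat cat a a south S cat south cat ⇒ cat cat a a south S cat cat south cat ⇒ cat cat a a south A A cat cat south cat ⇒ cat cat a a south S a a A cat cat south cat ⇒ cat cat a a south cat a a A cat cat south cat ⇒ cat cat a a south cat a a red cat cat south cat

S ⇒ S cat   [S ::= S cat]
S cat ⇒ A A cat   [S ::= A A]
A A cat ⇒ S a a A cat   [A ::= S a a]
S a a A cat ⇒ S cat a a A cat   [S ::= S cat]
S cat a a A cat ⇒ cat cat a a A cat   [S ::= cat]
cat cat a a A cat ⇒ cat cat a a south S south cat   [A ::= south S south]
cat cat a a south S south cat ⇒ cat cat a a south S cat south cat   [S ::= S cat]
cat cat a a south S cat south cat ⇒ cat cat a a south S cat cat south cat   [S ::= S cat]
cat cat a a south S cat cat south cat ⇒ cat cat a a south A A cat cat south cat   [S ::= A A]
cat cat a a south A A cat cat south cat ⇒ cat cat a a south S a a A cat cat south cat   [A ::= S a a]
cat cat a a south S a a A cat cat south cat ⇒ cat cat a a south cat a a A cat cat south cat   [S ::= cat]
cat cat a a south cat a a A cat cat south cat ⇒ cat cat a a south cat a a red cat cat south cat   [A ::= red]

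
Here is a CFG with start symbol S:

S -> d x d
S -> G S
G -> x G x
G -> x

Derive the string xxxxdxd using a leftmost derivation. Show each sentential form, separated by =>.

S => GS => xS => xGS => xxS => xxGS => xxxS => xxxGS => xxxxS => xxxxdxd

S => GS   [S -> G S]
GS => xS   [G -> x]
xS => xGS   [S -> G S]
xGS => xxS   [G -> x]
xxS => xxGS   [S -> G S]
xxGS => xxxS   [G -> x]
xxxS => xxxGS   [S -> G S]
xxxGS => xxxxS   [G -> x]
xxxxS => xxxxdxd   [S -> d x d]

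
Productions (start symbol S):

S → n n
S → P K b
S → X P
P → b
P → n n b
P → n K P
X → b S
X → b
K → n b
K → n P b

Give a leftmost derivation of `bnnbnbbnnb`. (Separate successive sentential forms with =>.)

S=>XP=>bSP=>bPKbP=>bnnbKbP=>bnnbnbbP=>bnnbnbbnnb

S => XP   [S → X P]
XP => bSP   [X → b S]
bSP => bPKbP   [S → P K b]
bPKbP => bnnbKbP   [P → n n b]
bnnbKbP => bnnbnbbP   [K → n b]
bnnbnbbP => bnnbnbbnnb   [P → n n b]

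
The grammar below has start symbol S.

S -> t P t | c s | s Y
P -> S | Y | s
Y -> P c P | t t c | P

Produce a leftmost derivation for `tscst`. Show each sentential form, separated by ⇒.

S ⇒ tPt ⇒ tYt ⇒ tPcPt ⇒ tscPt ⇒ tscst

S ⇒ tPt   [S -> t P t]
tPt ⇒ tYt   [P -> Y]
tYt ⇒ tPcPt   [Y -> P c P]
tPcPt ⇒ tscPt   [P -> s]
tscPt ⇒ tscst   [P -> s]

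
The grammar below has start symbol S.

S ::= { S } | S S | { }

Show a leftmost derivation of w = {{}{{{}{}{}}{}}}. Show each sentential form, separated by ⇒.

S ⇒ {S} ⇒ {SS} ⇒ {{}S} ⇒ {{}{S}} ⇒ {{}{SS}} ⇒ {{}{{S}S}} ⇒ {{}{{SS}S}} ⇒ {{}{{SSS}S}} ⇒ {{}{{{}SS}S}} ⇒ {{}{{{}{}S}S}} ⇒ {{}{{{}{}{}}S}} ⇒ {{}{{{}{}{}}{}}}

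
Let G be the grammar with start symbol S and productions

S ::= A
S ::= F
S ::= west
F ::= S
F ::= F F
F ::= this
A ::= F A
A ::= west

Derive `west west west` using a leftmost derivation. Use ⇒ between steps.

S ⇒ A ⇒ F A ⇒ S A ⇒ A A ⇒ F A A ⇒ S A A ⇒ A A A ⇒ west A A ⇒ west west A ⇒ west west west

S ⇒ A   [S ::= A]
A ⇒ F A   [A ::= F A]
F A ⇒ S A   [F ::= S]
S A ⇒ A A   [S ::= A]
A A ⇒ F A A   [A ::= F A]
F A A ⇒ S A A   [F ::= S]
S A A ⇒ A A A   [S ::= A]
A A A ⇒ west A A   [A ::= west]
west A A ⇒ west west A   [A ::= west]
west west A ⇒ west west west   [A ::= west]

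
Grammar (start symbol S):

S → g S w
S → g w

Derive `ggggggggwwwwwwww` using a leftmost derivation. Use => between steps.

S => gSw   [S → g S w]
gSw => ggSww   [S → g S w]
ggSww => gggSwww   [S → g S w]
gggSwww => ggggSwwww   [S → g S w]
ggggSwwww => gggggSwwwww   [S → g S w]
gggggSwwwww => ggggggSwwwwww   [S → g S w]
ggggggSwwwwww => gggggggSwwwwwww   [S → g S w]
gggggggSwwwwwww => ggggggggwwwwwwww   [S → g w]

S => gSw => ggSww => gggSwww => ggggSwwww => gggggSwwwww => ggggggSwwwwww => gggggggSwwwwwww => ggggggggwwwwwwww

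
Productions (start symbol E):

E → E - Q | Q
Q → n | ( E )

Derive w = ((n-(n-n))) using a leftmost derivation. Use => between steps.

E => Q => (E) => (Q) => ((E)) => ((E-Q)) => ((Q-Q)) => ((n-Q)) => ((n-(E))) => ((n-(E-Q))) => ((n-(Q-Q))) => ((n-(n-Q))) => ((n-(n-n)))

E => Q   [E → Q]
Q => (E)   [Q → ( E )]
(E) => (Q)   [E → Q]
(Q) => ((E))   [Q → ( E )]
((E)) => ((E-Q))   [E → E - Q]
((E-Q)) => ((Q-Q))   [E → Q]
((Q-Q)) => ((n-Q))   [Q → n]
((n-Q)) => ((n-(E)))   [Q → ( E )]
((n-(E))) => ((n-(E-Q)))   [E → E - Q]
((n-(E-Q))) => ((n-(Q-Q)))   [E → Q]
((n-(Q-Q))) => ((n-(n-Q)))   [Q → n]
((n-(n-Q))) => ((n-(n-n)))   [Q → n]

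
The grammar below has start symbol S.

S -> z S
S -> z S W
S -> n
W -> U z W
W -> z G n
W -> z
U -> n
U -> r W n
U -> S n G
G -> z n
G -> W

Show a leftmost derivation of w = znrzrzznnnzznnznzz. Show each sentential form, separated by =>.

S => zSW   [S -> z S W]
zSW => znW   [S -> n]
znW => znUzW   [W -> U z W]
znUzW => znrWnzW   [U -> r W n]
znrWnzW => znrzGnnzW   [W -> z G n]
znrzGnnzW => znrzWnnzW   [G -> W]
znrzWnnzW => znrzUzWnnzW   [W -> U z W]
znrzUzWnnzW => znrzrWnzWnnzW   [U -> r W n]
znrzrWnzWnnzW => znrzrzGnnzWnnzW   [W -> z G n]
znrzrzGnnzWnnzW => znrzrzznnnzWnnzW   [G -> z n]
znrzrzznnnzWnnzW => znrzrzznnnzznnzW   [W -> z]
znrzrzznnnzznnzW => znrzrzznnnzznnzUzW   [W -> U z W]
znrzrzznnnzznnzUzW => znrzrzznnnzznnznzW   [U -> n]
znrzrzznnnzznnznzW => znrzrzznnnzznnznzz   [W -> z]

S => zSW => znW => znUzW => znrWnzW => znrzGnnzW => znrzWnnzW => znrzUzWnnzW => znrzrWnzWnnzW => znrzrzGnnzWnnzW => znrzrzznnnzWnnzW => znrzrzznnnzznnzW => znrzrzznnnzznnzUzW => znrzrzznnnzznnznzW => znrzrzznnnzznnznzz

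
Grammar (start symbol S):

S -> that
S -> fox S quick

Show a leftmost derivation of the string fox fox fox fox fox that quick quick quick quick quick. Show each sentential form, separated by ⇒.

S ⇒ fox S quick   [S -> fox S quick]
fox S quick ⇒ fox fox S quick quick   [S -> fox S quick]
fox fox S quick quick ⇒ fox fox fox S quick quick quick   [S -> fox S quick]
fox fox fox S quick quick quick ⇒ fox fox fox fox S quick quick quick quick   [S -> fox S quick]
fox fox fox fox S quick quick quick quick ⇒ fox fox fox fox fox S quick quick quick quick quick   [S -> fox S quick]
fox fox fox fox fox S quick quick quick quick quick ⇒ fox fox fox fox fox that quick quick quick quick quick   [S -> that]

S ⇒ fox S quick ⇒ fox fox S quick quick ⇒ fox fox fox S quick quick quick ⇒ fox fox fox fox S quick quick quick quick ⇒ fox fox fox fox fox S quick quick quick quick quick ⇒ fox fox fox fox fox that quick quick quick quick quick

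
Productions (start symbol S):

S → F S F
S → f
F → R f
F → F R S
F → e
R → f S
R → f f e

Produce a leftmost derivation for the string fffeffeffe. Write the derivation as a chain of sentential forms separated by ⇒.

S⇒FSF⇒RfSF⇒fSfSF⇒fFSFfSF⇒fRfSFfSF⇒fffefSFfSF⇒fffeffFfSF⇒fffeffefSF⇒fffeffeffF⇒fffeffeffe

S ⇒ FSF   [S → F S F]
FSF ⇒ RfSF   [F → R f]
RfSF ⇒ fSfSF   [R → f S]
fSfSF ⇒ fFSFfSF   [S → F S F]
fFSFfSF ⇒ fRfSFfSF   [F → R f]
fRfSFfSF ⇒ fffefSFfSF   [R → f f e]
fffefSFfSF ⇒ fffeffFfSF   [S → f]
fffeffFfSF ⇒ fffeffefSF   [F → e]
fffeffefSF ⇒ fffeffeffF   [S → f]
fffeffeffF ⇒ fffeffeffe   [F → e]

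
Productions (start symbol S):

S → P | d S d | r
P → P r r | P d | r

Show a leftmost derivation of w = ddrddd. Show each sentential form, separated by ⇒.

S⇒dSd⇒ddSdd⇒ddPdd⇒ddPddd⇒ddrddd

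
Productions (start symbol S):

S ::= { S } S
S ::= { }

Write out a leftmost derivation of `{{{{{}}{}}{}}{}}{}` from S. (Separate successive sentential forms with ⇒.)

S ⇒ {S}S   [S ::= { S } S]
{S}S ⇒ {{S}S}S   [S ::= { S } S]
{{S}S}S ⇒ {{{S}S}S}S   [S ::= { S } S]
{{{S}S}S}S ⇒ {{{{S}S}S}S}S   [S ::= { S } S]
{{{{S}S}S}S}S ⇒ {{{{{}}S}S}S}S   [S ::= { }]
{{{{{}}S}S}S}S ⇒ {{{{{}}{}}S}S}S   [S ::= { }]
{{{{{}}{}}S}S}S ⇒ {{{{{}}{}}{}}S}S   [S ::= { }]
{{{{{}}{}}{}}S}S ⇒ {{{{{}}{}}{}}{}}S   [S ::= { }]
{{{{{}}{}}{}}{}}S ⇒ {{{{{}}{}}{}}{}}{}   [S ::= { }]

S ⇒ {S}S ⇒ {{S}S}S ⇒ {{{S}S}S}S ⇒ {{{{S}S}S}S}S ⇒ {{{{{}}S}S}S}S ⇒ {{{{{}}{}}S}S}S ⇒ {{{{{}}{}}{}}S}S ⇒ {{{{{}}{}}{}}{}}S ⇒ {{{{{}}{}}{}}{}}{}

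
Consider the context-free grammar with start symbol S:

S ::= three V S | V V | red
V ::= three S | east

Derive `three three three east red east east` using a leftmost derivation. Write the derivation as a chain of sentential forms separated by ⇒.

S ⇒ V V   [S ::= V V]
V V ⇒ three S V   [V ::= three S]
three S V ⇒ three V V V   [S ::= V V]
three V V V ⇒ three three S V V   [V ::= three S]
three three S V V ⇒ three three three V S V V   [S ::= three V S]
three three three V S V V ⇒ three three three east S V V   [V ::= east]
three three three east S V V ⇒ three three three east red V V   [S ::= red]
three three three east red V V ⇒ three three three east red east V   [V ::= east]
three three three east red east V ⇒ three three three east red east east   [V ::= east]

S ⇒ V V ⇒ three S V ⇒ three V V V ⇒ three three S V V ⇒ three three three V S V V ⇒ three three three east S V V ⇒ three three three east red V V ⇒ three three three east red east V ⇒ three three three east red east east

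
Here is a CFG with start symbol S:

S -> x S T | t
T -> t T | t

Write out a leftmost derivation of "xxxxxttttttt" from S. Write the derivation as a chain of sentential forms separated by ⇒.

S ⇒ xST   [S -> x S T]
xST ⇒ xxSTT   [S -> x S T]
xxSTT ⇒ xxxSTTT   [S -> x S T]
xxxSTTT ⇒ xxxxSTTTT   [S -> x S T]
xxxxSTTTT ⇒ xxxxxSTTTTT   [S -> x S T]
xxxxxSTTTTT ⇒ xxxxxtTTTTT   [S -> t]
xxxxxtTTTTT ⇒ xxxxxttTTTTT   [T -> t T]
xxxxxttTTTTT ⇒ xxxxxtttTTTT   [T -> t]
xxxxxtttTTTT ⇒ xxxxxttttTTT   [T -> t]
xxxxxttttTTT ⇒ xxxxxtttttTT   [T -> t]
xxxxxtttttTT ⇒ xxxxxttttttT   [T -> t]
xxxxxttttttT ⇒ xxxxxttttttt   [T -> t]

S ⇒ xST ⇒ xxSTT ⇒ xxxSTTT ⇒ xxxxSTTTT ⇒ xxxxxSTTTTT ⇒ xxxxxtTTTTT ⇒ xxxxxttTTTTT ⇒ xxxxxtttTTTT ⇒ xxxxxttttTTT ⇒ xxxxxtttttTT ⇒ xxxxxttttttT ⇒ xxxxxttttttt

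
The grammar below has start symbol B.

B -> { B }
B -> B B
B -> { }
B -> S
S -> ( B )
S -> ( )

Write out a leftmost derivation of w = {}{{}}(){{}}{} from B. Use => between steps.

B => BB => {}B => {}BB => {}{B}B => {}{{}}B => {}{{}}BB => {}{{}}BBB => {}{{}}SBB => {}{{}}()BB => {}{{}}(){B}B => {}{{}}(){{}}B => {}{{}}(){{}}{}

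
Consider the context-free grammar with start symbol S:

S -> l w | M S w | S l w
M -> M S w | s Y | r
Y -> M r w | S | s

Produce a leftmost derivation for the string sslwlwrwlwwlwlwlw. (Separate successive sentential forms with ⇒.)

S ⇒ Slw   [S -> S l w]
Slw ⇒ Slwlw   [S -> S l w]
Slwlw ⇒ Slwlwlw   [S -> S l w]
Slwlwlw ⇒ MSwlwlwlw   [S -> M S w]
MSwlwlwlw ⇒ sYSwlwlwlw   [M -> s Y]
sYSwlwlwlw ⇒ sMrwSwlwlwlw   [Y -> M r w]
sMrwSwlwlwlw ⇒ ssYrwSwlwlwlw   [M -> s Y]
ssYrwSwlwlwlw ⇒ ssSrwSwlwlwlw   [Y -> S]
ssSrwSwlwlwlw ⇒ ssSlwrwSwlwlwlw   [S -> S l w]
ssSlwrwSwlwlwlw ⇒ sslwlwrwSwlwlwlw   [S -> l w]
sslwlwrwSwlwlwlw ⇒ sslwlwrwlwwlwlwlw   [S -> l w]

S ⇒ Slw ⇒ Slwlw ⇒ Slwlwlw ⇒ MSwlwlwlw ⇒ sYSwlwlwlw ⇒ sMrwSwlwlwlw ⇒ ssYrwSwlwlwlw ⇒ ssSrwSwlwlwlw ⇒ ssSlwrwSwlwlwlw ⇒ sslwlwrwSwlwlwlw ⇒ sslwlwrwlwwlwlwlw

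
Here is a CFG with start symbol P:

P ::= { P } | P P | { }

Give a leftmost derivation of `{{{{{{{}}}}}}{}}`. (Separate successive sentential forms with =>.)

P=>{P}=>{PP}=>{{P}P}=>{{{P}}P}=>{{{{P}}}P}=>{{{{{P}}}}P}=>{{{{{{P}}}}}P}=>{{{{{{{}}}}}}P}=>{{{{{{{}}}}}}{}}

P => {P}   [P ::= { P }]
{P} => {PP}   [P ::= P P]
{PP} => {{P}P}   [P ::= { P }]
{{P}P} => {{{P}}P}   [P ::= { P }]
{{{P}}P} => {{{{P}}}P}   [P ::= { P }]
{{{{P}}}P} => {{{{{P}}}}P}   [P ::= { P }]
{{{{{P}}}}P} => {{{{{{P}}}}}P}   [P ::= { P }]
{{{{{{P}}}}}P} => {{{{{{{}}}}}}P}   [P ::= { }]
{{{{{{{}}}}}}P} => {{{{{{{}}}}}}{}}   [P ::= { }]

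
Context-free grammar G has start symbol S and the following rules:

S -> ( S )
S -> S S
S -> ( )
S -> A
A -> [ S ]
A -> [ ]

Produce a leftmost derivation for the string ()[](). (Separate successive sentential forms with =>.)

S => SS   [S -> S S]
SS => SSS   [S -> S S]
SSS => ()SS   [S -> ( )]
()SS => ()AS   [S -> A]
()AS => ()[]S   [A -> [ ]]
()[]S => ()[]()   [S -> ( )]

S => SS => SSS => ()SS => ()AS => ()[]S => ()[]()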